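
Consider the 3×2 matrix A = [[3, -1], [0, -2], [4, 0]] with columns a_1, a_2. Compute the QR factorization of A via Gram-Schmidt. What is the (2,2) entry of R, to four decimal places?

e_1 = a_1/‖a_1‖ = (3, 0, 4)/5.0000 = (0.6000, 0.0000, 0.8000).
r_{12} = e_1·a_2 = -0.6000.
u_2 = a_2 + 0.6000·e_1 = (-0.6400, -2.0000, 0.4800).
r_{22} = ‖u_2‖ = 2.1541.

r_{22} = 2.1541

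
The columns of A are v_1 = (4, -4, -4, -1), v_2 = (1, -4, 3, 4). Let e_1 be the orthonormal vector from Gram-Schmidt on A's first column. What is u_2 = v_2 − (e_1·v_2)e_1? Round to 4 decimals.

u_2 = (0.6735, -3.6735, 3.3265, 4.0816)

v_1 = (4, -4, -4, -1); ‖v_1‖ = 7.0000, so e_1 = (0.5714, -0.5714, -0.5714, -0.1429).
e_1·v_2 = 0.5714·1 + (-0.5714)·(-4) + (-0.5714)·3 + (-0.1429)·4 = 0.5714.
u_2 = v_2 − 0.5714·e_1 = (0.6735, -3.6735, 3.3265, 4.0816).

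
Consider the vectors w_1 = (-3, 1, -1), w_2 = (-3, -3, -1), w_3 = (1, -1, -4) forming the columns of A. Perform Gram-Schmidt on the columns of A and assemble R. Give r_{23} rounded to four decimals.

q_1 = w_1/‖w_1‖ = (-3, 1, -1)/3.3166 = (-0.9045, 0.3015, -0.3015).
r_{12} = q_1·w_2 = 2.1106.
u_2 = w_2 − 2.1106·q_1 = (-1.0909, -3.6364, -0.3636).
‖u_2‖ = 3.8139, so q_2 = (-0.2860, -0.9535, -0.0953).
r_{23} = q_2·w_3 = 1.0488.

r_{23} = 1.0488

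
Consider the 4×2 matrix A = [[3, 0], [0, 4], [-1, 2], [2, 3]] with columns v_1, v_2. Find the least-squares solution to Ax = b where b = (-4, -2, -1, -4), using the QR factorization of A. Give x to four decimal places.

q_1 = v_1/‖v_1‖ = (3, 0, -1, 2)/3.7417 = (0.8018, 0.0000, -0.2673, 0.5345).
r_{12} = q_1·v_2 = 1.0690.
u_2 = v_2 − 1.0690·q_1 = (-0.8571, 4.0000, 2.2857, 2.4286).
‖u_2‖ = 5.2780, so q_2 = (-0.1624, 0.7579, 0.4331, 0.4601).
Qᵀb = (-5.0780, -3.1397).
Back-substitute: x_2 = -3.1397/5.2780 = -0.5949.
x_1 = (-5.0780 − 1.0690·(-0.5949))/3.7417 = -1.1872.

x = (-1.1872, -0.5949)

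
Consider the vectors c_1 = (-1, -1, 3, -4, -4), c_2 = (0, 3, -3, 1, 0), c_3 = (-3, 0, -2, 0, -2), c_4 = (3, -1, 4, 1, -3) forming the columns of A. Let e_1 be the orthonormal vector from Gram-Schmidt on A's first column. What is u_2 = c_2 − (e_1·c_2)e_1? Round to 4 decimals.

c_1 = (-1, -1, 3, -4, -4); ‖c_1‖ = 6.5574, so e_1 = (-0.1525, -0.1525, 0.4575, -0.6100, -0.6100).
e_1·c_2 = (-0.1525)·0 + (-0.1525)·3 + 0.4575·(-3) + (-0.6100)·1 + (-0.6100)·0 = -2.4400.
u_2 = c_2 + 2.4400·e_1 = (-0.3721, 2.6279, -1.8837, -0.4884, -1.4884).

u_2 = (-0.3721, 2.6279, -1.8837, -0.4884, -1.4884)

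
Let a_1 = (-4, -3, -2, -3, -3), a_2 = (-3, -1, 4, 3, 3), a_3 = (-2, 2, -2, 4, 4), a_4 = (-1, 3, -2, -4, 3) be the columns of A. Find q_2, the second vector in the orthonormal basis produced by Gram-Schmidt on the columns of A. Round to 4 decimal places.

q_1 = a_1/‖a_1‖ = (-4, -3, -2, -3, -3)/6.8557 = (-0.5835, -0.4376, -0.2917, -0.4376, -0.4376).
r_{12} = q_1·a_2 = -1.6045.
u_2 = a_2 + 1.6045·q_1 = (-3.9362, -1.7021, 3.5319, 2.2979, 2.2979).
‖u_2‖ = 6.4363, so q_2 = (-0.6116, -0.2645, 0.5488, 0.3570, 0.3570).

q_2 = (-0.6116, -0.2645, 0.5488, 0.3570, 0.3570)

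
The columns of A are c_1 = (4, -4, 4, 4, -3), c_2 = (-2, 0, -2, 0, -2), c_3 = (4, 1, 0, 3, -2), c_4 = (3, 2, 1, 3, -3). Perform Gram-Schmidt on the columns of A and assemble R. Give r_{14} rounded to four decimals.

r_{14} = 3.3942

q_1 = c_1/‖c_1‖ = (4, -4, 4, 4, -3)/8.5440 = (0.4682, -0.4682, 0.4682, 0.4682, -0.3511).
r_{14} = q_1·c_4 = 3.3942.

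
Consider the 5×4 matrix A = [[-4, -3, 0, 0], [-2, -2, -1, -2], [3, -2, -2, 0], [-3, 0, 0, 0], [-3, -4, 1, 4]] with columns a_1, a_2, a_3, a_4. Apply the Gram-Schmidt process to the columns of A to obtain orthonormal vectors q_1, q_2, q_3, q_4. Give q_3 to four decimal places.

q_3 = (-0.1727, -0.5439, -0.3945, -0.4003, 0.5987)

a_1 = (-4, -2, 3, -3, -3); ‖a_1‖ = 6.8557, so q_1 = (-0.5835, -0.2917, 0.4376, -0.4376, -0.4376).
q_1·a_2 = (-0.5835)·(-3) + (-0.2917)·(-2) + 0.4376·(-2) + (-0.4376)·0 + (-0.4376)·(-4) = 3.2090.
u_2 = a_2 − 3.2090·q_1 = (-1.1277, -1.0638, -3.4043, 1.4043, -2.5957).
‖u_2‖ = 4.7647, so q_2 = (-0.2367, -0.2233, -0.7145, 0.2947, -0.5448).
q_1·a_3 = (-0.5835)·0 + (-0.2917)·(-1) + 0.4376·(-2) + (-0.4376)·0 + (-0.4376)·1 = -1.0211; q_2·a_3 = (-0.2367)·0 + (-0.2233)·(-1) + (-0.7145)·(-2) + 0.2947·0 + (-0.5448)·1 = 1.1074.
u_3 = a_3 + 1.0211·q_1 − 1.1074·q_2 = (-0.3336, -1.0506, -0.7619, -0.7732, 1.1565).
‖u_3‖ = 1.9316, so q_3 = (-0.1727, -0.5439, -0.3945, -0.4003, 0.5987).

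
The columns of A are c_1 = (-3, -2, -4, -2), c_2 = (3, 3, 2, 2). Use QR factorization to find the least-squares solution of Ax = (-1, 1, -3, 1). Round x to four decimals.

c_1 = (-3, -2, -4, -2); ‖c_1‖ = 5.7446, so e_1 = (-0.5222, -0.3482, -0.6963, -0.3482).
e_1·c_2 = (-0.5222)·3 + (-0.3482)·3 + (-0.6963)·2 + (-0.3482)·2 = -4.7001.
u_2 = c_2 + 4.7001·e_1 = (0.5455, 1.3636, -1.2727, 0.3636).
‖u_2‖ = 1.9771, so e_2 = (0.2759, 0.6897, -0.6437, 0.1839).
Qᵀb = (1.9149, 2.5289).
Back-substitute: x_2 = 2.5289/1.9771 = 1.2791.
x_1 = (1.9149 + 4.7001·1.2791)/5.7446 = 1.3798.

x = (1.3798, 1.2791)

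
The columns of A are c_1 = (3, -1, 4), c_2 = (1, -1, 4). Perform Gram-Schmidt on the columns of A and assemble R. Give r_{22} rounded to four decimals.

e_1 = c_1/‖c_1‖ = (3, -1, 4)/5.0990 = (0.5883, -0.1961, 0.7845).
r_{12} = e_1·c_2 = 3.9223.
u_2 = c_2 − 3.9223·e_1 = (-1.3077, -0.2308, 0.9231).
r_{22} = ‖u_2‖ = 1.6172.

r_{22} = 1.6172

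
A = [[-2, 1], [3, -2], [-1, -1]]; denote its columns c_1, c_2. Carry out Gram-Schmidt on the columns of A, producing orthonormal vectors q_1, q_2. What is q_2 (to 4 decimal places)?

c_1 = (-2, 3, -1); ‖c_1‖ = 3.7417, so q_1 = (-0.5345, 0.8018, -0.2673).
q_1·c_2 = (-0.5345)·1 + 0.8018·(-2) + (-0.2673)·(-1) = -1.8708.
u_2 = c_2 + 1.8708·q_1 = (0.0000, -0.5000, -1.5000).
‖u_2‖ = 1.5811, so q_2 = (0.0000, -0.3162, -0.9487).

q_2 = (0.0000, -0.3162, -0.9487)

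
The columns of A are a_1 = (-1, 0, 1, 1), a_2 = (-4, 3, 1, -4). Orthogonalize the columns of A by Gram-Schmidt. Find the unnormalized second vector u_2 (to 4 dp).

e_1 = a_1/‖a_1‖ = (-1, 0, 1, 1)/1.7321 = (-0.5774, 0.0000, 0.5774, 0.5774).
r_{12} = e_1·a_2 = 0.5774.
u_2 = a_2 − 0.5774·e_1 = (-3.6667, 3.0000, 0.6667, -4.3333).

u_2 = (-3.6667, 3.0000, 0.6667, -4.3333)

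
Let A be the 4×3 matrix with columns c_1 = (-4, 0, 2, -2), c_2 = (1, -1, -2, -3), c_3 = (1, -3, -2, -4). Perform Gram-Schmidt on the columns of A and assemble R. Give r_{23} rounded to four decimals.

r_{23} = 5.1929

c_1 = (-4, 0, 2, -2); ‖c_1‖ = 4.8990, so e_1 = (-0.8165, 0.0000, 0.4082, -0.4082).
e_1·c_2 = (-0.8165)·1 + 0.0000·(-1) + 0.4082·(-2) + (-0.4082)·(-3) = -0.4082.
u_2 = c_2 + 0.4082·e_1 = (0.6667, -1.0000, -1.8333, -3.1667).
‖u_2‖ = 3.8514, so e_2 = (0.1731, -0.2596, -0.4760, -0.8222).
r_{23} = e_2·c_3 = 5.1929.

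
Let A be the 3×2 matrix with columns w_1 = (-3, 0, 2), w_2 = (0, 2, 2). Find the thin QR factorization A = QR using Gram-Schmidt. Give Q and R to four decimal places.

Q = [[-0.8321, 0.3548], [0.0000, 0.7687], [0.5547, 0.5322]], R = [[3.6056, 1.1094], [0.0000, 2.6018]]

w_1 = (-3, 0, 2); ‖w_1‖ = 3.6056, so q_1 = (-0.8321, 0.0000, 0.5547).
q_1·w_2 = (-0.8321)·0 + 0.0000·2 + 0.5547·2 = 1.1094.
u_2 = w_2 − 1.1094·q_1 = (0.9231, 2.0000, 1.3846).
‖u_2‖ = 2.6018, so q_2 = (0.3548, 0.7687, 0.5322).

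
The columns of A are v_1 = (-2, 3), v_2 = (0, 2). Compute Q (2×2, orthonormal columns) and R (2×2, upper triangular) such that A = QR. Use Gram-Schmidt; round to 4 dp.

q_1 = v_1/‖v_1‖ = (-2, 3)/3.6056 = (-0.5547, 0.8321).
r_{12} = q_1·v_2 = 1.6641.
u_2 = v_2 − 1.6641·q_1 = (0.9231, 0.6154).
‖u_2‖ = 1.1094, so q_2 = (0.8321, 0.5547).

Q = [[-0.5547, 0.8321], [0.8321, 0.5547]], R = [[3.6056, 1.6641], [0.0000, 1.1094]]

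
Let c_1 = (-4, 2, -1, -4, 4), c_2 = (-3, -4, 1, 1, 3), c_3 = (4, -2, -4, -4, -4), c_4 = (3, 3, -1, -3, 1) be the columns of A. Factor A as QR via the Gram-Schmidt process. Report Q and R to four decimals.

Q = [[-0.5494, -0.3737, 0.2057, 0.7177], [0.2747, -0.7604, -0.5776, -0.0250], [-0.1374, 0.2080, -0.5012, 0.1830], [-0.5494, 0.3152, -0.5749, -0.1144], [0.5494, 0.3737, -0.2057, 0.6616]], R = [[7.2801, 1.5110, -2.1978, 1.5110], [0.0000, 5.8066, -3.5613, -4.1819], [0.0000, 0.0000, 7.1054, 0.9046], [0.0000, 0.0000, 0.0000, 2.9000]]

c_1 = (-4, 2, -1, -4, 4); ‖c_1‖ = 7.2801, so q_1 = (-0.5494, 0.2747, -0.1374, -0.5494, 0.5494).
q_1·c_2 = (-0.5494)·(-3) + 0.2747·(-4) + (-0.1374)·1 + (-0.5494)·1 + 0.5494·3 = 1.5110.
u_2 = c_2 − 1.5110·q_1 = (-2.1698, -4.4151, 1.2075, 1.8302, 2.1698).
‖u_2‖ = 5.8066, so q_2 = (-0.3737, -0.7604, 0.2080, 0.3152, 0.3737).
q_1·c_3 = (-0.5494)·4 + 0.2747·(-2) + (-0.1374)·(-4) + (-0.5494)·(-4) + 0.5494·(-4) = -2.1978; q_2·c_3 = (-0.3737)·4 + (-0.7604)·(-2) + 0.2080·(-4) + 0.3152·(-4) + 0.3737·(-4) = -3.5613.
u_3 = c_3 + 2.1978·q_1 + 3.5613·q_2 = (1.4617, -4.1041, -3.5613, -4.0851, -1.4617).
‖u_3‖ = 7.1054, so q_3 = (0.2057, -0.5776, -0.5012, -0.5749, -0.2057).
q_1·c_4 = (-0.5494)·3 + 0.2747·3 + (-0.1374)·(-1) + (-0.5494)·(-3) + 0.5494·1 = 1.5110; q_2·c_4 = (-0.3737)·3 + (-0.7604)·3 + 0.2080·(-1) + 0.3152·(-3) + 0.3737·1 = -4.1819; q_3·c_4 = 0.2057·3 + (-0.5776)·3 + (-0.5012)·(-1) + (-0.5749)·(-3) + (-0.2057)·1 = 0.9046.
u_4 = c_4 − 1.5110·q_1 + 4.1819·q_2 − 0.9046·q_3 = (2.0814, -0.0724, 0.5306, -0.3316, 1.9186).
‖u_4‖ = 2.9000, so q_4 = (0.7177, -0.0250, 0.1830, -0.1144, 0.6616).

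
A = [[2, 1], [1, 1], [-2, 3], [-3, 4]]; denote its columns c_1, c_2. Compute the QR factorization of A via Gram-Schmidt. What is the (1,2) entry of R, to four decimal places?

c_1 = (2, 1, -2, -3); ‖c_1‖ = 4.2426, so q_1 = (0.4714, 0.2357, -0.4714, -0.7071).
r_{12} = q_1·c_2 = -3.5355.

r_{12} = -3.5355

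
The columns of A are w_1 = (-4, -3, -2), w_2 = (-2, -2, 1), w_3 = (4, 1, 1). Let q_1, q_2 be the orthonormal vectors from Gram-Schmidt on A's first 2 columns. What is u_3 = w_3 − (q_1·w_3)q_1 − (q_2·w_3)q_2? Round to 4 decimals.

u_3 = (1.0769, -1.2308, -0.3077)

w_1 = (-4, -3, -2); ‖w_1‖ = 5.3852, so q_1 = (-0.7428, -0.5571, -0.3714).
q_1·w_2 = (-0.7428)·(-2) + (-0.5571)·(-2) + (-0.3714)·1 = 2.2283.
u_2 = w_2 − 2.2283·q_1 = (-0.3448, -0.7586, 1.8276).
‖u_2‖ = 2.0086, so q_2 = (-0.1717, -0.3777, 0.9099).
q_1·w_3 = (-0.7428)·4 + (-0.5571)·1 + (-0.3714)·1 = -3.8996; q_2·w_3 = (-0.1717)·4 + (-0.3777)·1 + 0.9099·1 = -0.1545.
u_3 = w_3 + 3.8996·q_1 + 0.1545·q_2 = (1.0769, -1.2308, -0.3077).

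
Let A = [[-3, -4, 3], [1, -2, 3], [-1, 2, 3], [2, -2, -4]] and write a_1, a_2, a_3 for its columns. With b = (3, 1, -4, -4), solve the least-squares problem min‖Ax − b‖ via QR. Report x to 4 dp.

a_1 = (-3, 1, -1, 2); ‖a_1‖ = 3.8730, so e_1 = (-0.7746, 0.2582, -0.2582, 0.5164).
e_1·a_2 = (-0.7746)·(-4) + 0.2582·(-2) + (-0.2582)·2 + 0.5164·(-2) = 1.0328.
u_2 = a_2 − 1.0328·e_1 = (-3.2000, -2.2667, 2.2667, -2.5333).
‖u_2‖ = 5.1897, so e_2 = (-0.6166, -0.4368, 0.4368, -0.4881).
e_1·a_3 = (-0.7746)·3 + 0.2582·3 + (-0.2582)·3 + 0.5164·(-4) = -4.3894; e_2·a_3 = (-0.6166)·3 + (-0.4368)·3 + 0.4368·3 + (-0.4881)·(-4) = 0.1028.
u_3 = a_3 + 4.3894·e_1 − 0.1028·e_2 = (-0.3366, 4.1782, 1.8218, -1.6832).
‖u_3‖ = 4.8706, so e_3 = (-0.0691, 0.8578, 0.3740, -0.3456).
Qᵀb = (-3.0984, -2.0810, 0.5367).
Back-substitute: x_3 = 0.5367/4.8706 = 0.1102.
x_2 = (-2.0810 − 0.1028·0.1102)/5.1897 = -0.4032.
x_1 = (-3.0984 − 1.0328·(-0.4032) + 4.3894·0.1102)/3.8730 = -0.5676.

x = (-0.5676, -0.4032, 0.1102)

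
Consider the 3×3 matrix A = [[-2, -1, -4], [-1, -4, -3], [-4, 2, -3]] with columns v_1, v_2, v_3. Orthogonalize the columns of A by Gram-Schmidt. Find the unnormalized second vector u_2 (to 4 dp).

u_2 = (-1.1905, -4.0952, 1.6190)

v_1 = (-2, -1, -4); ‖v_1‖ = 4.5826, so q_1 = (-0.4364, -0.2182, -0.8729).
q_1·v_2 = (-0.4364)·(-1) + (-0.2182)·(-4) + (-0.8729)·2 = -0.4364.
u_2 = v_2 + 0.4364·q_1 = (-1.1905, -4.0952, 1.6190).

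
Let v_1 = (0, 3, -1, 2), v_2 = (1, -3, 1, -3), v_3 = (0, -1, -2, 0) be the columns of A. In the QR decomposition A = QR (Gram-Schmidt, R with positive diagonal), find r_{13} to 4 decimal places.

r_{13} = -0.2673

v_1 = (0, 3, -1, 2); ‖v_1‖ = 3.7417, so q_1 = (0.0000, 0.8018, -0.2673, 0.5345).
r_{13} = q_1·v_3 = -0.2673.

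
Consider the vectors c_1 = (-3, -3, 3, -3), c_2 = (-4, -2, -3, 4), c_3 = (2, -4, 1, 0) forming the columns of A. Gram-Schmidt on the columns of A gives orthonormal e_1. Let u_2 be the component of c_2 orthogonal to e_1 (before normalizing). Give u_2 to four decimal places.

u_2 = (-4.2500, -2.2500, -2.7500, 3.7500)

e_1 = c_1/‖c_1‖ = (-3, -3, 3, -3)/6.0000 = (-0.5000, -0.5000, 0.5000, -0.5000).
r_{12} = e_1·c_2 = -0.5000.
u_2 = c_2 + 0.5000·e_1 = (-4.2500, -2.2500, -2.7500, 3.7500).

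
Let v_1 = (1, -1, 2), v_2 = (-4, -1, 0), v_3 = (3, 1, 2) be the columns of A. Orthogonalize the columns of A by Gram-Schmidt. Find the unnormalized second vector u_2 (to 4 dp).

q_1 = v_1/‖v_1‖ = (1, -1, 2)/2.4495 = (0.4082, -0.4082, 0.8165).
r_{12} = q_1·v_2 = -1.2247.
u_2 = v_2 + 1.2247·q_1 = (-3.5000, -1.5000, 1.0000).

u_2 = (-3.5000, -1.5000, 1.0000)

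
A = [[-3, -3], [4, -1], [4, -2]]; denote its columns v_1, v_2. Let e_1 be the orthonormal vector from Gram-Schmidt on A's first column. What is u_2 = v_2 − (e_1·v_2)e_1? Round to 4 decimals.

u_2 = (-3.2195, -0.7073, -1.7073)

v_1 = (-3, 4, 4); ‖v_1‖ = 6.4031, so e_1 = (-0.4685, 0.6247, 0.6247).
e_1·v_2 = (-0.4685)·(-3) + 0.6247·(-1) + 0.6247·(-2) = -0.4685.
u_2 = v_2 + 0.4685·e_1 = (-3.2195, -0.7073, -1.7073).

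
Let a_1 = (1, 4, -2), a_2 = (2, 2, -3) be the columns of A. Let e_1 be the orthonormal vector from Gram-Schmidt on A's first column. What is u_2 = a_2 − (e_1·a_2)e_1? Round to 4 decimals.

e_1 = a_1/‖a_1‖ = (1, 4, -2)/4.5826 = (0.2182, 0.8729, -0.4364).
r_{12} = e_1·a_2 = 3.4915.
u_2 = a_2 − 3.4915·e_1 = (1.2381, -1.0476, -1.4762).

u_2 = (1.2381, -1.0476, -1.4762)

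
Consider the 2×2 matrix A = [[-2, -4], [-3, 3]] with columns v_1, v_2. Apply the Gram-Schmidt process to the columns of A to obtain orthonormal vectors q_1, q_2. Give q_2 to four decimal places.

q_2 = (-0.8321, 0.5547)

v_1 = (-2, -3); ‖v_1‖ = 3.6056, so q_1 = (-0.5547, -0.8321).
q_1·v_2 = (-0.5547)·(-4) + (-0.8321)·3 = -0.2774.
u_2 = v_2 + 0.2774·q_1 = (-4.1538, 2.7692).
‖u_2‖ = 4.9923, so q_2 = (-0.8321, 0.5547).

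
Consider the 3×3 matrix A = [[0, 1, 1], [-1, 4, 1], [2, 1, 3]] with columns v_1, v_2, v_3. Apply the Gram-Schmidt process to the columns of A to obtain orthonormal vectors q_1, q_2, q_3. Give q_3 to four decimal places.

v_1 = (0, -1, 2); ‖v_1‖ = 2.2361, so q_1 = (0.0000, -0.4472, 0.8944).
q_1·v_2 = 0.0000·1 + (-0.4472)·4 + 0.8944·1 = -0.8944.
u_2 = v_2 + 0.8944·q_1 = (1.0000, 3.6000, 1.8000).
‖u_2‖ = 4.1473, so q_2 = (0.2411, 0.8680, 0.4340).
q_1·v_3 = 0.0000·1 + (-0.4472)·1 + 0.8944·3 = 2.2361; q_2·v_3 = 0.2411·1 + 0.8680·1 + 0.4340·3 = 2.4112.
u_3 = v_3 − 2.2361·q_1 − 2.4112·q_2 = (0.4186, -0.0930, -0.0465).
‖u_3‖ = 0.4313, so q_3 = (0.9705, -0.2157, -0.1078).

q_3 = (0.9705, -0.2157, -0.1078)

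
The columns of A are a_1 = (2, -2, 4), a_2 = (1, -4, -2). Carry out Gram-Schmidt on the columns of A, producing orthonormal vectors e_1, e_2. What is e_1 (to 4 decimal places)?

e_1 = (0.4082, -0.4082, 0.8165)

a_1 = (2, -2, 4); ‖a_1‖ = 4.8990, so e_1 = (0.4082, -0.4082, 0.8165).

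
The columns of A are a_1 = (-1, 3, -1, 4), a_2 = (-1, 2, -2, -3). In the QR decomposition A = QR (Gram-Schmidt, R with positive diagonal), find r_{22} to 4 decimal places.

e_1 = a_1/‖a_1‖ = (-1, 3, -1, 4)/5.1962 = (-0.1925, 0.5774, -0.1925, 0.7698).
r_{12} = e_1·a_2 = -0.5774.
u_2 = a_2 + 0.5774·e_1 = (-1.1111, 2.3333, -2.1111, -2.5556).
r_{22} = ‖u_2‖ = 4.2032.

r_{22} = 4.2032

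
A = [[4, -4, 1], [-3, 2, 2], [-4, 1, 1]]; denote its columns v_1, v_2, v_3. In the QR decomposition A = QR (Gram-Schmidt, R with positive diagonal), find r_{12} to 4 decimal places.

r_{12} = -4.0605

q_1 = v_1/‖v_1‖ = (4, -3, -4)/6.4031 = (0.6247, -0.4685, -0.6247).
r_{12} = q_1·v_2 = -4.0605.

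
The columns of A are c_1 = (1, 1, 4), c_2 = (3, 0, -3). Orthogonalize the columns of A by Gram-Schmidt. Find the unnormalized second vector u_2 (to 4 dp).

u_2 = (3.5000, 0.5000, -1.0000)

c_1 = (1, 1, 4); ‖c_1‖ = 4.2426, so q_1 = (0.2357, 0.2357, 0.9428).
q_1·c_2 = 0.2357·3 + 0.2357·0 + 0.9428·(-3) = -2.1213.
u_2 = c_2 + 2.1213·q_1 = (3.5000, 0.5000, -1.0000).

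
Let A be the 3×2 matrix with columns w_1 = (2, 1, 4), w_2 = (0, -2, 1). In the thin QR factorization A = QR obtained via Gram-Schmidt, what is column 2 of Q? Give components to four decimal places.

w_1 = (2, 1, 4); ‖w_1‖ = 4.5826, so q_1 = (0.4364, 0.2182, 0.8729).
q_1·w_2 = 0.4364·0 + 0.2182·(-2) + 0.8729·1 = 0.4364.
u_2 = w_2 − 0.4364·q_1 = (-0.1905, -2.0952, 0.6190).
‖u_2‖ = 2.1931, so q_2 = (-0.0869, -0.9554, 0.2823).

q_2 = (-0.0869, -0.9554, 0.2823)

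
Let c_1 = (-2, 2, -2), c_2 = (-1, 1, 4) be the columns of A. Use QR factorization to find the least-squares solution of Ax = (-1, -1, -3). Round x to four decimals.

e_1 = c_1/‖c_1‖ = (-2, 2, -2)/3.4641 = (-0.5774, 0.5774, -0.5774).
r_{12} = e_1·c_2 = -1.1547.
u_2 = c_2 + 1.1547·e_1 = (-1.6667, 1.6667, 3.3333).
‖u_2‖ = 4.0825, so e_2 = (-0.4082, 0.4082, 0.8165).
Qᵀb = (1.7321, -2.4495).
Back-substitute: x_2 = -2.4495/4.0825 = -0.6000.
x_1 = (1.7321 + 1.1547·(-0.6000))/3.4641 = 0.3000.

x = (0.3000, -0.6000)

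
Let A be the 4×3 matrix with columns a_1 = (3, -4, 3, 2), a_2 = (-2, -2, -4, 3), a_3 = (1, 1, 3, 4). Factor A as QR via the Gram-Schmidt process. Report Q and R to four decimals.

a_1 = (3, -4, 3, 2); ‖a_1‖ = 6.1644, so q_1 = (0.4867, -0.6489, 0.4867, 0.3244).
q_1·a_2 = 0.4867·(-2) + (-0.6489)·(-2) + 0.4867·(-4) + 0.3244·3 = -0.6489.
u_2 = a_2 + 0.6489·q_1 = (-1.6842, -2.4211, -3.6842, 3.2105).
‖u_2‖ = 5.7078, so q_2 = (-0.2951, -0.4242, -0.6455, 0.5625).
q_1·a_3 = 0.4867·1 + (-0.6489)·1 + 0.4867·3 + 0.3244·4 = 2.5955; q_2·a_3 = (-0.2951)·1 + (-0.4242)·1 + (-0.6455)·3 + 0.5625·4 = -0.4057.
u_3 = a_3 − 2.5955·q_1 + 0.4057·q_2 = (-0.3829, 2.5121, 1.4750, 3.3861).
‖u_3‖ = 4.4831, so q_3 = (-0.0854, 0.5603, 0.3290, 0.7553).

Q = [[0.4867, -0.2951, -0.0854], [-0.6489, -0.4242, 0.5603], [0.4867, -0.6455, 0.3290], [0.3244, 0.5625, 0.7553]], R = [[6.1644, -0.6489, 2.5955], [0.0000, 5.7078, -0.4057], [0.0000, 0.0000, 4.4831]]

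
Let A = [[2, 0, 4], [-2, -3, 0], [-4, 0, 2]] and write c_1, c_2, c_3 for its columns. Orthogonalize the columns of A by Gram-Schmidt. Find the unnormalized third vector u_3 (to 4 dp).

q_1 = c_1/‖c_1‖ = (2, -2, -4)/4.8990 = (0.4082, -0.4082, -0.8165).
r_{12} = q_1·c_2 = 1.2247.
u_2 = c_2 − 1.2247·q_1 = (-0.5000, -2.5000, 1.0000).
‖u_2‖ = 2.7386, so q_2 = (-0.1826, -0.9129, 0.3651).
r_{13} = q_1·c_3 = 0.0000; r_{23} = q_2·c_3 = 0.0000.
u_3 = c_3 + 0.0000·q_1 + 0.0000·q_2 = (4.0000, 0.0000, 2.0000).

u_3 = (4.0000, 0.0000, 2.0000)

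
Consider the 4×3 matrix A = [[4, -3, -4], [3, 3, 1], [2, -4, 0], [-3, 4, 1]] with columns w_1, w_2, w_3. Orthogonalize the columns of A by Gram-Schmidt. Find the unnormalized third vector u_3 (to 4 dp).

u_3 = (-2.1663, 1.0197, 1.5624, -0.8271)

w_1 = (4, 3, 2, -3); ‖w_1‖ = 6.1644, so q_1 = (0.6489, 0.4867, 0.3244, -0.4867).
q_1·w_2 = 0.6489·(-3) + 0.4867·3 + 0.3244·(-4) + (-0.4867)·4 = -3.7311.
u_2 = w_2 + 3.7311·q_1 = (-0.5789, 4.8158, -2.7895, 2.1842).
‖u_2‖ = 6.0066, so q_2 = (-0.0964, 0.8018, -0.4644, 0.3636).
q_1·w_3 = 0.6489·(-4) + 0.4867·1 + 0.3244·0 + (-0.4867)·1 = -2.5955; q_2·w_3 = (-0.0964)·(-4) + 0.8018·1 + (-0.4644)·0 + 0.3636·1 = 1.5509.
u_3 = w_3 + 2.5955·q_1 − 1.5509·q_2 = (-2.1663, 1.0197, 1.5624, -0.8271).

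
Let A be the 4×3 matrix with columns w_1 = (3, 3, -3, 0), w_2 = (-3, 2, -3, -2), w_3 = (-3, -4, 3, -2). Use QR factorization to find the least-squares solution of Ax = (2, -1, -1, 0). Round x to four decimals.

x = (0.8889, -0.3148, 0.5370)

e_1 = w_1/‖w_1‖ = (3, 3, -3, 0)/5.1962 = (0.5774, 0.5774, -0.5774, 0.0000).
r_{12} = e_1·w_2 = 1.1547.
u_2 = w_2 − 1.1547·e_1 = (-3.6667, 1.3333, -2.3333, -2.0000).
‖u_2‖ = 4.9666, so e_2 = (-0.7383, 0.2685, -0.4698, -0.4027).
r_{13} = e_1·w_3 = -5.7735; r_{23} = e_2·w_3 = 0.5369.
u_3 = w_3 + 5.7735·e_1 − 0.5369·e_2 = (0.7297, -0.8108, -0.0811, -1.7838).
‖u_3‖ = 2.0925, so e_3 = (0.3487, -0.3875, -0.0387, -0.8525).
Qᵀb = (1.1547, -1.2752, 1.1237).
Back-substitute: x_3 = 1.1237/2.0925 = 0.5370.
x_2 = (-1.2752 − 0.5369·0.5370)/4.9666 = -0.3148.
x_1 = (1.1547 − 1.1547·(-0.3148) + 5.7735·0.5370)/5.1962 = 0.8889.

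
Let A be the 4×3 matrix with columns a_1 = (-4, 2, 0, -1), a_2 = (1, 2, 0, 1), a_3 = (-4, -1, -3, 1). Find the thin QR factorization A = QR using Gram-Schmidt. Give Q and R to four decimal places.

Q = [[-0.8729, 0.3318, -0.2340], [0.4364, 0.8588, -0.1755], [0.0000, 0.0000, -0.7565], [-0.2182, 0.3904, 0.5850]], R = [[4.5826, -0.2182, 2.8368], [0.0000, 2.4398, -1.7957], [0.0000, 0.0000, 3.9659]]

e_1 = a_1/‖a_1‖ = (-4, 2, 0, -1)/4.5826 = (-0.8729, 0.4364, 0.0000, -0.2182).
r_{12} = e_1·a_2 = -0.2182.
u_2 = a_2 + 0.2182·e_1 = (0.8095, 2.0952, 0.0000, 0.9524).
‖u_2‖ = 2.4398, so e_2 = (0.3318, 0.8588, 0.0000, 0.3904).
r_{13} = e_1·a_3 = 2.8368; r_{23} = e_2·a_3 = -1.7957.
u_3 = a_3 − 2.8368·e_1 + 1.7957·e_2 = (-0.9280, -0.6960, -3.0000, 2.3200).
‖u_3‖ = 3.9659, so e_3 = (-0.2340, -0.1755, -0.7565, 0.5850).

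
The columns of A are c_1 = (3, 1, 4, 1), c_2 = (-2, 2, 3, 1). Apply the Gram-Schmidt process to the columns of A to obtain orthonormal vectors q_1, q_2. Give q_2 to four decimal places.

q_2 = (-0.7746, 0.4303, 0.4303, 0.1721)

q_1 = c_1/‖c_1‖ = (3, 1, 4, 1)/5.1962 = (0.5774, 0.1925, 0.7698, 0.1925).
r_{12} = q_1·c_2 = 1.7321.
u_2 = c_2 − 1.7321·q_1 = (-3.0000, 1.6667, 1.6667, 0.6667).
‖u_2‖ = 3.8730, so q_2 = (-0.7746, 0.4303, 0.4303, 0.1721).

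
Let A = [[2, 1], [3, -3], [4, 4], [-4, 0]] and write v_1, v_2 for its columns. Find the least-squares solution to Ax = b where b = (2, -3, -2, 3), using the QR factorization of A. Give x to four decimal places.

v_1 = (2, 3, 4, -4); ‖v_1‖ = 6.7082, so e_1 = (0.2981, 0.4472, 0.5963, -0.5963).
e_1·v_2 = 0.2981·1 + 0.4472·(-3) + 0.5963·4 + (-0.5963)·0 = 1.3416.
u_2 = v_2 − 1.3416·e_1 = (0.6000, -3.6000, 3.2000, 0.8000).
‖u_2‖ = 4.9193, so e_2 = (0.1220, -0.7318, 0.6505, 0.1626).
Qᵀb = (-3.7268, 1.6262).
Back-substitute: x_2 = 1.6262/4.9193 = 0.3306.
x_1 = (-3.7268 − 1.3416·0.3306)/6.7082 = -0.6217.

x = (-0.6217, 0.3306)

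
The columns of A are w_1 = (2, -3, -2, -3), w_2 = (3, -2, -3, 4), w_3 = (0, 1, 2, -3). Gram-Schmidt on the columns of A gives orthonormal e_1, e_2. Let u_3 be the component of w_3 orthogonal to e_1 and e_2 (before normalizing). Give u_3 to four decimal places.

w_1 = (2, -3, -2, -3); ‖w_1‖ = 5.0990, so e_1 = (0.3922, -0.5883, -0.3922, -0.5883).
e_1·w_2 = 0.3922·3 + (-0.5883)·(-2) + (-0.3922)·(-3) + (-0.5883)·4 = 1.1767.
u_2 = w_2 − 1.1767·e_1 = (2.5385, -1.3077, -2.5385, 4.6923).
‖u_2‖ = 6.0511, so e_2 = (0.4195, -0.2161, -0.4195, 0.7755).
e_1·w_3 = 0.3922·0 + (-0.5883)·1 + (-0.3922)·2 + (-0.5883)·(-3) = 0.3922; e_2·w_3 = 0.4195·0 + (-0.2161)·1 + (-0.4195)·2 + 0.7755·(-3) = -3.3815.
u_3 = w_3 − 0.3922·e_1 + 3.3815·e_2 = (1.2647, 0.5000, 0.7353, -0.1471).

u_3 = (1.2647, 0.5000, 0.7353, -0.1471)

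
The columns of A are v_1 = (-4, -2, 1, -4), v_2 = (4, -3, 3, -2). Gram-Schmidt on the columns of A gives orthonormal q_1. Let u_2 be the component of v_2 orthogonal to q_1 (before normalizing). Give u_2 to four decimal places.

q_1 = v_1/‖v_1‖ = (-4, -2, 1, -4)/6.0828 = (-0.6576, -0.3288, 0.1644, -0.6576).
r_{12} = q_1·v_2 = 0.1644.
u_2 = v_2 − 0.1644·q_1 = (4.1081, -2.9459, 2.9730, -1.8919).

u_2 = (4.1081, -2.9459, 2.9730, -1.8919)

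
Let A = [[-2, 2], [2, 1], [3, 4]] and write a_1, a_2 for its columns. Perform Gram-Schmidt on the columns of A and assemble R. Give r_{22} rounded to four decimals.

a_1 = (-2, 2, 3); ‖a_1‖ = 4.1231, so q_1 = (-0.4851, 0.4851, 0.7276).
q_1·a_2 = (-0.4851)·2 + 0.4851·1 + 0.7276·4 = 2.4254.
u_2 = a_2 − 2.4254·q_1 = (3.1765, -0.1765, 2.2353).
r_{22} = ‖u_2‖ = 3.8881.

r_{22} = 3.8881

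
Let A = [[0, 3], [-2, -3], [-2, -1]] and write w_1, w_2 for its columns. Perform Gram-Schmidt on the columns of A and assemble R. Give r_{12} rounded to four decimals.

r_{12} = 2.8284

w_1 = (0, -2, -2); ‖w_1‖ = 2.8284, so q_1 = (0.0000, -0.7071, -0.7071).
r_{12} = q_1·w_2 = 2.8284.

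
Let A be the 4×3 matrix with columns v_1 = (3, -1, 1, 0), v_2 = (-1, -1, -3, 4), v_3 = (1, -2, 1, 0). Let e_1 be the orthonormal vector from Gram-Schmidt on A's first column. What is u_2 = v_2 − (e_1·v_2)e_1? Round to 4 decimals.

v_1 = (3, -1, 1, 0); ‖v_1‖ = 3.3166, so e_1 = (0.9045, -0.3015, 0.3015, 0.0000).
e_1·v_2 = 0.9045·(-1) + (-0.3015)·(-1) + 0.3015·(-3) + 0.0000·4 = -1.5076.
u_2 = v_2 + 1.5076·e_1 = (0.3636, -1.4545, -2.5455, 4.0000).

u_2 = (0.3636, -1.4545, -2.5455, 4.0000)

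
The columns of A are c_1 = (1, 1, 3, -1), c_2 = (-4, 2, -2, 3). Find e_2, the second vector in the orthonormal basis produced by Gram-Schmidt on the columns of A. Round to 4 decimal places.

e_1 = c_1/‖c_1‖ = (1, 1, 3, -1)/3.4641 = (0.2887, 0.2887, 0.8660, -0.2887).
r_{12} = e_1·c_2 = -3.1754.
u_2 = c_2 + 3.1754·e_1 = (-3.0833, 2.9167, 0.7500, 2.0833).
‖u_2‖ = 4.7871, so e_2 = (-0.6441, 0.6093, 0.1567, 0.4352).

e_2 = (-0.6441, 0.6093, 0.1567, 0.4352)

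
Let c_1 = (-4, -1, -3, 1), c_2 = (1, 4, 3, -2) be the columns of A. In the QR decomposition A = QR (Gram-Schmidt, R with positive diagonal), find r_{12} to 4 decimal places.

c_1 = (-4, -1, -3, 1); ‖c_1‖ = 5.1962, so q_1 = (-0.7698, -0.1925, -0.5774, 0.1925).
r_{12} = q_1·c_2 = -3.6566.

r_{12} = -3.6566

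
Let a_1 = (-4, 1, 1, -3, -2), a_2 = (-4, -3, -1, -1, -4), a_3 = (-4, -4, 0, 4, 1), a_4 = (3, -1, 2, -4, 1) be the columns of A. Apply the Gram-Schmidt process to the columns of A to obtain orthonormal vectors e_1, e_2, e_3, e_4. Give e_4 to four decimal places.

e_1 = a_1/‖a_1‖ = (-4, 1, 1, -3, -2)/5.5678 = (-0.7184, 0.1796, 0.1796, -0.5388, -0.3592).
r_{12} = e_1·a_2 = 4.1309.
u_2 = a_2 − 4.1309·e_1 = (-1.0323, -3.7419, -1.7419, 1.2258, -2.5161).
‖u_2‖ = 5.0927, so e_2 = (-0.2027, -0.7348, -0.3420, 0.2407, -0.4941).
r_{13} = e_1·a_3 = -0.3592; r_{23} = e_2·a_3 = 4.2186.
u_3 = a_3 + 0.3592·e_1 − 4.2186·e_2 = (-3.4030, -0.8358, 1.5075, 2.7910, 2.9552).
‖u_3‖ = 5.5745, so e_3 = (-0.6105, -0.1499, 0.2704, 0.5007, 0.5301).
r_{14} = e_1·a_4 = -0.1796; r_{24} = e_2·a_4 = -2.0143; r_{34} = e_3·a_4 = -2.6132.
u_4 = a_4 + 0.1796·e_1 + 2.0143·e_2 + 2.6132·e_3 = (0.8674, -2.8396, 2.0500, -2.3036, 1.3256).
‖u_4‖ = 4.4813, so e_4 = (0.1936, -0.6337, 0.4575, -0.5140, 0.2958).

e_4 = (0.1936, -0.6337, 0.4575, -0.5140, 0.2958)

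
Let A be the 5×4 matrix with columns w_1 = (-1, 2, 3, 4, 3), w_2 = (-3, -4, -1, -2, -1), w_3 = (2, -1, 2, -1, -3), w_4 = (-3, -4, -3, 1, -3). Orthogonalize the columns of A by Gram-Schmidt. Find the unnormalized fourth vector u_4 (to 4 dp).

e_1 = w_1/‖w_1‖ = (-1, 2, 3, 4, 3)/6.2450 = (-0.1601, 0.3203, 0.4804, 0.6405, 0.4804).
r_{12} = e_1·w_2 = -3.0424.
u_2 = w_2 + 3.0424·e_1 = (-3.4872, -3.0256, 0.4615, -0.0513, 0.4615).
‖u_2‖ = 4.6630, so e_2 = (-0.7478, -0.6489, 0.0990, -0.0110, 0.0990).
r_{13} = e_1·w_3 = -1.7614; r_{23} = e_2·w_3 = -0.9348.
u_3 = w_3 + 1.7614·e_1 + 0.9348·e_2 = (1.0189, -1.0425, 2.9387, 0.1179, -2.0613).
‖u_3‖ = 3.8760, so e_3 = (0.2629, -0.2689, 0.7582, 0.0304, -0.5318).
r_{14} = e_1·w_4 = -3.0424; r_{24} = e_2·w_4 = 4.2341; r_{34} = e_3·w_4 = -0.3614.
u_4 = w_4 + 3.0424·e_1 − 4.2341·e_2 + 0.3614·e_3 = (-0.2257, -0.3755, -1.6835, 3.0063, -2.1498).

u_4 = (-0.2257, -0.3755, -1.6835, 3.0063, -2.1498)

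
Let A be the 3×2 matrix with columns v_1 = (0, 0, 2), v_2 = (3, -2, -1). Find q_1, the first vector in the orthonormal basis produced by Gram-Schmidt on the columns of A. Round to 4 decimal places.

q_1 = (0.0000, 0.0000, 1.0000)

v_1 = (0, 0, 2); ‖v_1‖ = 2.0000, so q_1 = (0.0000, 0.0000, 1.0000).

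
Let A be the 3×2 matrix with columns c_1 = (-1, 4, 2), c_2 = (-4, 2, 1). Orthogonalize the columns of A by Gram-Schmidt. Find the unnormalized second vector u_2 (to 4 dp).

q_1 = c_1/‖c_1‖ = (-1, 4, 2)/4.5826 = (-0.2182, 0.8729, 0.4364).
r_{12} = q_1·c_2 = 3.0551.
u_2 = c_2 − 3.0551·q_1 = (-3.3333, -0.6667, -0.3333).

u_2 = (-3.3333, -0.6667, -0.3333)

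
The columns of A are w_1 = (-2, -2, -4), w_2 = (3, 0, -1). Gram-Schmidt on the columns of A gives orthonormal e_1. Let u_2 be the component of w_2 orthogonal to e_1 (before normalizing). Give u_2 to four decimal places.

u_2 = (2.8333, -0.1667, -1.3333)

w_1 = (-2, -2, -4); ‖w_1‖ = 4.8990, so e_1 = (-0.4082, -0.4082, -0.8165).
e_1·w_2 = (-0.4082)·3 + (-0.4082)·0 + (-0.8165)·(-1) = -0.4082.
u_2 = w_2 + 0.4082·e_1 = (2.8333, -0.1667, -1.3333).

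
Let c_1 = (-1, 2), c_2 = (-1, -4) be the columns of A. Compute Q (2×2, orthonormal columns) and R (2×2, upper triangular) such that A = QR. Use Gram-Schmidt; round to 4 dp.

c_1 = (-1, 2); ‖c_1‖ = 2.2361, so q_1 = (-0.4472, 0.8944).
q_1·c_2 = (-0.4472)·(-1) + 0.8944·(-4) = -3.1305.
u_2 = c_2 + 3.1305·q_1 = (-2.4000, -1.2000).
‖u_2‖ = 2.6833, so q_2 = (-0.8944, -0.4472).

Q = [[-0.4472, -0.8944], [0.8944, -0.4472]], R = [[2.2361, -3.1305], [0.0000, 2.6833]]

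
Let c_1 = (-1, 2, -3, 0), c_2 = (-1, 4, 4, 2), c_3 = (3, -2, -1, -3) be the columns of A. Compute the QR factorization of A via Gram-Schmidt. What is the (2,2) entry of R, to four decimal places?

c_1 = (-1, 2, -3, 0); ‖c_1‖ = 3.7417, so q_1 = (-0.2673, 0.5345, -0.8018, 0.0000).
q_1·c_2 = (-0.2673)·(-1) + 0.5345·4 + (-0.8018)·4 + 0.0000·2 = -0.8018.
u_2 = c_2 + 0.8018·q_1 = (-1.2143, 4.4286, 3.3571, 2.0000).
r_{22} = ‖u_2‖ = 6.0297.

r_{22} = 6.0297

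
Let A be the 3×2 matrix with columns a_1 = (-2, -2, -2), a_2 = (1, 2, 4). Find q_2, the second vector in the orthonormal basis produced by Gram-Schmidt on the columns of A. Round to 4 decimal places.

q_1 = a_1/‖a_1‖ = (-2, -2, -2)/3.4641 = (-0.5774, -0.5774, -0.5774).
r_{12} = q_1·a_2 = -4.0415.
u_2 = a_2 + 4.0415·q_1 = (-1.3333, -0.3333, 1.6667).
‖u_2‖ = 2.1602, so q_2 = (-0.6172, -0.1543, 0.7715).

q_2 = (-0.6172, -0.1543, 0.7715)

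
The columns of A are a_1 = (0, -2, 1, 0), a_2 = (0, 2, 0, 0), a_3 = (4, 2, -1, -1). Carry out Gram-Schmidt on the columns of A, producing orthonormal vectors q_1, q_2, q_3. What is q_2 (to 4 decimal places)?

q_2 = (0.0000, 0.4472, 0.8944, 0.0000)

q_1 = a_1/‖a_1‖ = (0, -2, 1, 0)/2.2361 = (0.0000, -0.8944, 0.4472, 0.0000).
r_{12} = q_1·a_2 = -1.7889.
u_2 = a_2 + 1.7889·q_1 = (0.0000, 0.4000, 0.8000, 0.0000).
‖u_2‖ = 0.8944, so q_2 = (0.0000, 0.4472, 0.8944, 0.0000).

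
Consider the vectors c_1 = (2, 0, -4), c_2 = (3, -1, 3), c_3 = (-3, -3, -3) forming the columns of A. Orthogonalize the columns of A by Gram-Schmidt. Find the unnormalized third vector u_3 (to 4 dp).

c_1 = (2, 0, -4); ‖c_1‖ = 4.4721, so e_1 = (0.4472, 0.0000, -0.8944).
e_1·c_2 = 0.4472·3 + 0.0000·(-1) + (-0.8944)·3 = -1.3416.
u_2 = c_2 + 1.3416·e_1 = (3.6000, -1.0000, 1.8000).
‖u_2‖ = 4.1473, so e_2 = (0.8680, -0.2411, 0.4340).
e_1·c_3 = 0.4472·(-3) + 0.0000·(-3) + (-0.8944)·(-3) = 1.3416; e_2·c_3 = 0.8680·(-3) + (-0.2411)·(-3) + 0.4340·(-3) = -3.1828.
u_3 = c_3 − 1.3416·e_1 + 3.1828·e_2 = (-0.8372, -3.7674, -0.4186).

u_3 = (-0.8372, -3.7674, -0.4186)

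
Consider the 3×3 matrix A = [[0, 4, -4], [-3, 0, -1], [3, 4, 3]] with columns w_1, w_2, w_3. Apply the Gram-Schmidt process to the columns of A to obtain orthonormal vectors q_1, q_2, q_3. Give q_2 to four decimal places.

q_2 = (0.8165, 0.4082, 0.4082)

w_1 = (0, -3, 3); ‖w_1‖ = 4.2426, so q_1 = (0.0000, -0.7071, 0.7071).
q_1·w_2 = 0.0000·4 + (-0.7071)·0 + 0.7071·4 = 2.8284.
u_2 = w_2 − 2.8284·q_1 = (4.0000, 2.0000, 2.0000).
‖u_2‖ = 4.8990, so q_2 = (0.8165, 0.4082, 0.4082).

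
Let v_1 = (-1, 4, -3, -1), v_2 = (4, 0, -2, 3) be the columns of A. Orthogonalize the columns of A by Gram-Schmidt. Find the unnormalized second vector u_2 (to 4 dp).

v_1 = (-1, 4, -3, -1); ‖v_1‖ = 5.1962, so q_1 = (-0.1925, 0.7698, -0.5774, -0.1925).
q_1·v_2 = (-0.1925)·4 + 0.7698·0 + (-0.5774)·(-2) + (-0.1925)·3 = -0.1925.
u_2 = v_2 + 0.1925·q_1 = (3.9630, 0.1481, -2.1111, 2.9630).

u_2 = (3.9630, 0.1481, -2.1111, 2.9630)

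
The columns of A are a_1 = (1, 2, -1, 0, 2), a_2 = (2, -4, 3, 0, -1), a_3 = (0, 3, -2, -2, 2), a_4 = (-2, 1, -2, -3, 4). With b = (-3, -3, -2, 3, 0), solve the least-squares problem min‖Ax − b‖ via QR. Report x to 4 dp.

x = (0.5354, -1.1513, -2.8780, 0.9518)

q_1 = a_1/‖a_1‖ = (1, 2, -1, 0, 2)/3.1623 = (0.3162, 0.6325, -0.3162, 0.0000, 0.6325).
r_{12} = q_1·a_2 = -3.4785.
u_2 = a_2 + 3.4785·q_1 = (3.1000, -1.8000, 1.9000, 0.0000, 1.2000).
‖u_2‖ = 4.2308, so q_2 = (0.7327, -0.4254, 0.4491, 0.0000, 0.2836).
r_{13} = q_1·a_3 = 3.7947; r_{23} = q_2·a_3 = -1.6072.
u_3 = a_3 − 3.7947·q_1 + 1.6072·q_2 = (-0.0223, -0.0838, -0.0782, -2.0000, 0.0559).
‖u_3‖ = 2.0042, so q_3 = (-0.0111, -0.0418, -0.0390, -0.9979, 0.0279).
r_{14} = q_1·a_4 = 3.1623; r_{24} = q_2·a_4 = -1.6545; r_{34} = q_3·a_4 = 3.1638.
u_4 = a_4 − 3.1623·q_1 + 1.6545·q_2 − 3.1638·q_3 = (-1.7524, -1.5716, -0.1335, 0.1572, 2.3811).
‖u_4‖ = 3.3546, so q_4 = (-0.5224, -0.4685, -0.0398, 0.0469, 0.7098).
Qᵀb = (-2.2136, -1.8200, -2.7568, 3.1929).
Back-substitute: x_4 = 3.1929/3.3546 = 0.9518.
x_3 = (-2.7568 − 3.1638·0.9518)/2.0042 = -2.8780.
x_2 = (-1.8200 + 1.6072·(-2.8780) + 1.6545·0.9518)/4.2308 = -1.1513.
x_1 = (-2.2136 + 3.4785·(-1.1513) − 3.7947·(-2.8780) − 3.1623·0.9518)/3.1623 = 0.5354.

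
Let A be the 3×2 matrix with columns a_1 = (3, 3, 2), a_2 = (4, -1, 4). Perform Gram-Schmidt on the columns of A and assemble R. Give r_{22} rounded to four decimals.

r_{22} = 4.4569

q_1 = a_1/‖a_1‖ = (3, 3, 2)/4.6904 = (0.6396, 0.6396, 0.4264).
r_{12} = q_1·a_2 = 3.6244.
u_2 = a_2 − 3.6244·q_1 = (1.6818, -3.3182, 2.4545).
r_{22} = ‖u_2‖ = 4.4569.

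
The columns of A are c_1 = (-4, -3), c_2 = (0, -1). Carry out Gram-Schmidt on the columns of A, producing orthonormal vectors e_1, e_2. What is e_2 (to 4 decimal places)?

c_1 = (-4, -3); ‖c_1‖ = 5.0000, so e_1 = (-0.8000, -0.6000).
e_1·c_2 = (-0.8000)·0 + (-0.6000)·(-1) = 0.6000.
u_2 = c_2 − 0.6000·e_1 = (0.4800, -0.6400).
‖u_2‖ = 0.8000, so e_2 = (0.6000, -0.8000).

e_2 = (0.6000, -0.8000)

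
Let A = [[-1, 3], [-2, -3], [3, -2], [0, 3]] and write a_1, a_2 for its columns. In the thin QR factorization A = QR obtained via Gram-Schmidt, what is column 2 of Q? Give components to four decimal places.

a_1 = (-1, -2, 3, 0); ‖a_1‖ = 3.7417, so e_1 = (-0.2673, -0.5345, 0.8018, 0.0000).
e_1·a_2 = (-0.2673)·3 + (-0.5345)·(-3) + 0.8018·(-2) + 0.0000·3 = -0.8018.
u_2 = a_2 + 0.8018·e_1 = (2.7857, -3.4286, -1.3571, 3.0000).
‖u_2‖ = 5.5097, so e_2 = (0.5056, -0.6223, -0.2463, 0.5445).

e_2 = (0.5056, -0.6223, -0.2463, 0.5445)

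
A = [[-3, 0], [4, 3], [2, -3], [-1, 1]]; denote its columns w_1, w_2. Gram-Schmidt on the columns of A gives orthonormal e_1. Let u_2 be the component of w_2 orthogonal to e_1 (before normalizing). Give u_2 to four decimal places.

w_1 = (-3, 4, 2, -1); ‖w_1‖ = 5.4772, so e_1 = (-0.5477, 0.7303, 0.3651, -0.1826).
e_1·w_2 = (-0.5477)·0 + 0.7303·3 + 0.3651·(-3) + (-0.1826)·1 = 0.9129.
u_2 = w_2 − 0.9129·e_1 = (0.5000, 2.3333, -3.3333, 1.1667).

u_2 = (0.5000, 2.3333, -3.3333, 1.1667)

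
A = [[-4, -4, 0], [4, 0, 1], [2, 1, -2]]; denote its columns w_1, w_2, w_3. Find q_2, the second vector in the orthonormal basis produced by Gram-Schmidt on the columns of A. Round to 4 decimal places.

w_1 = (-4, 4, 2); ‖w_1‖ = 6.0000, so q_1 = (-0.6667, 0.6667, 0.3333).
q_1·w_2 = (-0.6667)·(-4) + 0.6667·0 + 0.3333·1 = 3.0000.
u_2 = w_2 − 3.0000·q_1 = (-2.0000, -2.0000, 0.0000).
‖u_2‖ = 2.8284, so q_2 = (-0.7071, -0.7071, 0.0000).

q_2 = (-0.7071, -0.7071, 0.0000)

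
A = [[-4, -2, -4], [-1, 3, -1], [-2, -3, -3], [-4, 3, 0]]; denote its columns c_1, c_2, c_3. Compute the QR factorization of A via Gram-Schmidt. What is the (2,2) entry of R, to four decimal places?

r_{22} = 5.5653

e_1 = c_1/‖c_1‖ = (-4, -1, -2, -4)/6.0828 = (-0.6576, -0.1644, -0.3288, -0.6576).
r_{12} = e_1·c_2 = -0.1644.
u_2 = c_2 + 0.1644·e_1 = (-2.1081, 2.9730, -3.0541, 2.8919).
r_{22} = ‖u_2‖ = 5.5653.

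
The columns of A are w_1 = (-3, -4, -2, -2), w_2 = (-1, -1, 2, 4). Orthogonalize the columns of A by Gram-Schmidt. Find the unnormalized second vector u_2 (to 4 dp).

q_1 = w_1/‖w_1‖ = (-3, -4, -2, -2)/5.7446 = (-0.5222, -0.6963, -0.3482, -0.3482).
r_{12} = q_1·w_2 = -0.8704.
u_2 = w_2 + 0.8704·q_1 = (-1.4545, -1.6061, 1.6970, 3.6970).

u_2 = (-1.4545, -1.6061, 1.6970, 3.6970)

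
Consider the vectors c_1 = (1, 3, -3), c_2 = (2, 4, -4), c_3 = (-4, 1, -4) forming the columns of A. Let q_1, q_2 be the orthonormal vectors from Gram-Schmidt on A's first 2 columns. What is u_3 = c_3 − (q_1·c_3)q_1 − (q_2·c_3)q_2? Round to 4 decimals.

q_1 = c_1/‖c_1‖ = (1, 3, -3)/4.3589 = (0.2294, 0.6882, -0.6882).
r_{12} = q_1·c_2 = 5.9648.
u_2 = c_2 − 5.9648·q_1 = (0.6316, -0.1053, 0.1053).
‖u_2‖ = 0.6489, so q_2 = (0.9733, -0.1622, 0.1622).
r_{13} = q_1·c_3 = 2.5236; r_{23} = q_2·c_3 = -4.7044.
u_3 = c_3 − 2.5236·q_1 + 4.7044·q_2 = (0.0000, -1.5000, -1.5000).

u_3 = (0.0000, -1.5000, -1.5000)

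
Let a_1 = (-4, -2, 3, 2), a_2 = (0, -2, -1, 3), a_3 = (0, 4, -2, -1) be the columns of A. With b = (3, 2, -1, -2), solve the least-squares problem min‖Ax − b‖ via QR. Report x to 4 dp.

e_1 = a_1/‖a_1‖ = (-4, -2, 3, 2)/5.7446 = (-0.6963, -0.3482, 0.5222, 0.3482).
r_{12} = e_1·a_2 = 1.2185.
u_2 = a_2 − 1.2185·e_1 = (0.8485, -1.5758, -1.6364, 2.5758).
‖u_2‖ = 3.5377, so e_2 = (0.2398, -0.4454, -0.4626, 0.7281).
r_{13} = e_1·a_3 = -2.7852; r_{23} = e_2·a_3 = -1.5847.
u_3 = a_3 + 2.7852·e_1 + 1.5847·e_2 = (-1.5593, 2.3245, -1.2785, 1.1235).
‖u_3‖ = 3.2759, so e_3 = (-0.4760, 0.7096, -0.3903, 0.3430).
Qᵀb = (-4.0038, -1.1649, -0.3045).
Back-substitute: x_3 = -0.3045/3.2759 = -0.0930.
x_2 = (-1.1649 + 1.5847·(-0.0930))/3.5377 = -0.3709.
x_1 = (-4.0038 − 1.2185·(-0.3709) + 2.7852·(-0.0930))/5.7446 = -0.6634.

x = (-0.6634, -0.3709, -0.0930)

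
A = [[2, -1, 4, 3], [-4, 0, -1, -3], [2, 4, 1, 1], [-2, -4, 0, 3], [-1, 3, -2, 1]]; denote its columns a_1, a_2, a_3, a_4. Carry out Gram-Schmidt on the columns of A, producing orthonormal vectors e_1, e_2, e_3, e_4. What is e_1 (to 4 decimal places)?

e_1 = (0.3714, -0.7428, 0.3714, -0.3714, -0.1857)

a_1 = (2, -4, 2, -2, -1); ‖a_1‖ = 5.3852, so e_1 = (0.3714, -0.7428, 0.3714, -0.3714, -0.1857).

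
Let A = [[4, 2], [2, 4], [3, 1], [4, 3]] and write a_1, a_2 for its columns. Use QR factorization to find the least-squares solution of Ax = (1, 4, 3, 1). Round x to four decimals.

x = (0.0154, 0.7841)

a_1 = (4, 2, 3, 4); ‖a_1‖ = 6.7082, so q_1 = (0.5963, 0.2981, 0.4472, 0.5963).
q_1·a_2 = 0.5963·2 + 0.2981·4 + 0.4472·1 + 0.5963·3 = 4.6212.
u_2 = a_2 − 4.6212·q_1 = (-0.7556, 2.6222, -1.0667, 0.2444).
‖u_2‖ = 2.9401, so q_2 = (-0.2570, 0.8919, -0.3628, 0.0831).
Qᵀb = (3.7268, 2.3053).
Back-substitute: x_2 = 2.3053/2.9401 = 0.7841.
x_1 = (3.7268 − 4.6212·0.7841)/6.7082 = 0.0154.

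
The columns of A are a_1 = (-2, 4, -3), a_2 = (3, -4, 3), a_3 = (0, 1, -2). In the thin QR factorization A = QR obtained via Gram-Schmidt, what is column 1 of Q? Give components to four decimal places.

e_1 = (-0.3714, 0.7428, -0.5571)

a_1 = (-2, 4, -3); ‖a_1‖ = 5.3852, so e_1 = (-0.3714, 0.7428, -0.5571).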